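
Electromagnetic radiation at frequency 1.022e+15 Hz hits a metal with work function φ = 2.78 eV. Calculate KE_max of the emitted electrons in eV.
1.4467 eV

Using Einstein's photoelectric equation: KE_max = hf - φ

First, calculate the photon energy:
E_photon = hf = (6.626×10⁻³⁴ J·s)(1.022e+15 Hz)
E_photon = 4.2267 eV

Then, the maximum kinetic energy:
KE_max = E_photon - φ = 4.2267 eV - 2.78 eV = 1.4467 eV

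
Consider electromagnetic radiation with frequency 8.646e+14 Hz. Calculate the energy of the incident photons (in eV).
3.5757 eV

Using E = hf:

E = hf = (6.626×10⁻³⁴ J·s)(8.646e+14 Hz)
E = 3.5757 eV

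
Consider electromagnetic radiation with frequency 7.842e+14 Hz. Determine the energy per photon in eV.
3.2432 eV

Using E = hf:

E = hf = (6.626×10⁻³⁴ J·s)(7.842e+14 Hz)
E = 3.2432 eV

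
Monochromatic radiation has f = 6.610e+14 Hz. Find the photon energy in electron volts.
2.7337 eV

Using E = hf:

E = hf = (6.626×10⁻³⁴ J·s)(6.610e+14 Hz)
E = 2.7337 eV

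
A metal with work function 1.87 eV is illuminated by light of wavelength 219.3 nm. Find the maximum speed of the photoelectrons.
1.1537e+06 m/s

First, find the maximum kinetic energy:
E_photon = hc/λ = 5.6536 eV
KE_max = E_photon - φ = 5.6536 - 1.87 = 3.7836 eV

Convert to Joules: KE_max = 3.7836 × 1.602×10⁻¹⁹ J = 6.0621e-19 J

Then use KE = ½mv² to find velocity:
v = √(2·KE/m) = √(2 × 6.0621e-19 J / 9.109e-31 kg)
v = 1.1537e+06 m/s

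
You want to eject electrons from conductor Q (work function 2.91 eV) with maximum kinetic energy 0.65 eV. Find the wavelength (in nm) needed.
348.27 nm

From Einstein's equation: KE_max = hc/λ - φ

Rearranging for λ:
hc/λ = KE_max + φ
λ = hc/(KE_max + φ)

Required photon energy:
E_photon = KE_max + φ = 0.65 + 2.91 = 3.56 eV

Required wavelength:
λ = hc/E_photon = (6.626×10⁻³⁴)(3×10⁸) / (3.56 × 1.602×10⁻¹⁹)
λ = 348.27 nm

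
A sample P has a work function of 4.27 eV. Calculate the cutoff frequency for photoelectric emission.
1.0325e+15 Hz

The threshold frequency is when the photon energy equals the work function:
hf₀ = φ

Solving for f₀:
f₀ = φ/h = (4.27 eV × 1.602×10⁻¹⁹ J/eV) / (6.626×10⁻³⁴ J·s)
f₀ = 1.0325e+15 Hz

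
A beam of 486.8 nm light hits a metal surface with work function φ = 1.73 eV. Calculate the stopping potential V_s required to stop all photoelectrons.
0.8169 V

The stopping potential V_s satisfies: eV_s = KE_max

First, find KE_max using Einstein's equation:
E_photon = hc/λ = 2.5469 eV
KE_max = E_photon - φ = 2.5469 - 1.73 = 0.8169 eV

Since eV_s = KE_max:
V_s = KE_max/e = 0.8169 V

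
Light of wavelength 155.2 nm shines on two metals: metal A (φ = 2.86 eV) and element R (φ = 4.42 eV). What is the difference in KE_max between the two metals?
1.5600 eV

Using KE_max = hc/λ - φ for each metal:

Photon energy: E = hc/λ = 7.9887 eV

For metal A (φ₁ = 2.86 eV):
KE₁ = E - φ₁ = 7.9887 - 2.86 = 5.1287 eV

For element R (φ₂ = 4.42 eV):
KE₂ = E - φ₂ = 7.9887 - 4.42 = 3.5687 eV

Difference:
ΔKE = KE₁ - KE₂ = 5.1287 - 3.5687 = 1.5600 eV

Note: The difference equals the difference in work functions: 4.42 - 2.86 = 1.56 eV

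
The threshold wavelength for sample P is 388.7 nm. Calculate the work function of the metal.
3.19 eV

At the threshold wavelength, photon energy equals work function:
φ = hc/λ₀

Calculating:
φ = (6.626×10⁻³⁴ J·s)(3×10⁸ m/s) / (388.7×10⁻⁹ m)
φ = 3.19 eV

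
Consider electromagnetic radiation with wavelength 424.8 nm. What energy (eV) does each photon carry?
2.9186 eV

Using E = hf = hc/λ:

E = hc/λ = (6.626×10⁻³⁴ J·s)(3×10⁸ m/s) / (424.8×10⁻⁹ m)
E = 2.9186 eV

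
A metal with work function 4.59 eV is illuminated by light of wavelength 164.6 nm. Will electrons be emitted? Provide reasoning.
Yes

For photoemission, the photon energy must exceed the work function.

Photon energy: E = hc/λ = 7.5325 eV
Work function: φ = 4.59 eV

Since E_photon (7.5325 eV) > φ (4.59 eV), photoemission WILL occur.
The threshold wavelength is λ₀ = hc/φ = 270.1 nm.
Since 164.6 nm < 270.1 nm, the light has sufficient energy.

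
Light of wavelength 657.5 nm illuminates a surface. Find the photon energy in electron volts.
1.8857 eV

Using E = hf = hc/λ:

E = hc/λ = (6.626×10⁻³⁴ J·s)(3×10⁸ m/s) / (657.5×10⁻⁹ m)
E = 1.8857 eV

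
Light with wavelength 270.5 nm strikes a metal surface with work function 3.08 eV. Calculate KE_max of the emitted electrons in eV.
1.5035 eV

Using Einstein's photoelectric equation: KE_max = hf - φ = hc/λ - φ

First, calculate the photon energy:
E_photon = hc/λ = (6.626×10⁻³⁴ J·s)(3×10⁸ m/s) / (270.5×10⁻⁹ m)
E_photon = 4.5835 eV

Then, the maximum kinetic energy:
KE_max = E_photon - φ = 4.5835 eV - 3.08 eV = 1.5035 eV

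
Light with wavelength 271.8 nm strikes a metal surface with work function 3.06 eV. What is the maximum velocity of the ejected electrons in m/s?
7.2678e+05 m/s

First, find the maximum kinetic energy:
E_photon = hc/λ = 4.5616 eV
KE_max = E_photon - φ = 4.5616 - 3.06 = 1.5016 eV

Convert to Joules: KE_max = 1.5016 × 1.602×10⁻¹⁹ J = 2.4058e-19 J

Then use KE = ½mv² to find velocity:
v = √(2·KE/m) = √(2 × 2.4058e-19 J / 9.109e-31 kg)
v = 7.2678e+05 m/s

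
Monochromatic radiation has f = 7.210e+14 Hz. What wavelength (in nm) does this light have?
415.80 nm

Using the wave equation: c = fλ

Solving for wavelength:
λ = c/f = (3×10⁸ m/s) / (7.210e+14 Hz)
λ = 415.80 nm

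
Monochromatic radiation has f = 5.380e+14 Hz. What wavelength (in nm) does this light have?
557.24 nm

Using the wave equation: c = fλ

Solving for wavelength:
λ = c/f = (3×10⁸ m/s) / (5.380e+14 Hz)
λ = 557.24 nm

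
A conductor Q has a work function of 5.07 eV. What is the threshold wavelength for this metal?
244.54 nm

The threshold wavelength is when the photon energy equals the work function:
hc/λ₀ = φ

Solving for λ₀:
λ₀ = hc/φ = (6.626×10⁻³⁴ J·s)(3×10⁸ m/s) / (5.07 eV × 1.602×10⁻¹⁹ J/eV)
λ₀ = 244.54 nm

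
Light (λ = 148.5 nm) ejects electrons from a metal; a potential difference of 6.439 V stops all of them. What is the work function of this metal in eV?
1.91 eV

The stopping potential gives the maximum kinetic energy: KE_max = eV_s = 6.439 eV

From Einstein's photoelectric equation: KE_max = hc/λ - φ
Rearranging: φ = hc/λ - KE_max

Calculate photon energy:
E_photon = hc/λ = (6.626×10⁻³⁴ J·s)(3×10⁸ m/s) / (148.5×10⁻⁹ m) = 8.3491 eV

Therefore:
φ = 8.3491 - 6.439 = 1.91 eV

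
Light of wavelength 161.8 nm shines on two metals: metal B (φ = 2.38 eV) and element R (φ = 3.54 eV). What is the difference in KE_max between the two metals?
1.1600 eV

Using KE_max = hc/λ - φ for each metal:

Photon energy: E = hc/λ = 7.6628 eV

For metal B (φ₁ = 2.38 eV):
KE₁ = E - φ₁ = 7.6628 - 2.38 = 5.2828 eV

For element R (φ₂ = 3.54 eV):
KE₂ = E - φ₂ = 7.6628 - 3.54 = 4.1228 eV

Difference:
ΔKE = KE₁ - KE₂ = 5.2828 - 4.1228 = 1.1600 eV

Note: The difference equals the difference in work functions: 3.54 - 2.38 = 1.16 eV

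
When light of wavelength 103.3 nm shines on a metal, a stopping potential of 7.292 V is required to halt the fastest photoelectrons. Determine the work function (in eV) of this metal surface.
4.71 eV

The stopping potential gives the maximum kinetic energy: KE_max = eV_s = 7.292 eV

From Einstein's photoelectric equation: KE_max = hc/λ - φ
Rearranging: φ = hc/λ - KE_max

Calculate photon energy:
E_photon = hc/λ = (6.626×10⁻³⁴ J·s)(3×10⁸ m/s) / (103.3×10⁻⁹ m) = 12.0023 eV

Therefore:
φ = 12.0023 - 7.292 = 4.71 eV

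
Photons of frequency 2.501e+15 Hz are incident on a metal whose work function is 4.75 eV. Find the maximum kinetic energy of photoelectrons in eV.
5.5933 eV

Using Einstein's photoelectric equation: KE_max = hf - φ

First, calculate the photon energy:
E_photon = hf = (6.626×10⁻³⁴ J·s)(2.501e+15 Hz)
E_photon = 10.3433 eV

Then, the maximum kinetic energy:
KE_max = E_photon - φ = 10.3433 eV - 4.75 eV = 5.5933 eV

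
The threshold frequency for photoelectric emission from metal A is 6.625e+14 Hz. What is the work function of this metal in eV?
2.74 eV

At the threshold frequency, photon energy equals work function:
φ = hf₀

Calculating:
φ = (6.626×10⁻³⁴ J·s)(6.625e+14 Hz)
φ = 2.74 eV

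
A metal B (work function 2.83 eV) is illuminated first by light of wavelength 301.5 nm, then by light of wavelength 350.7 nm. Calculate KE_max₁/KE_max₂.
1.8179

Using Einstein's equation: KE_max = hc/λ - φ

For λ₁ = 301.5 nm:
E₁ = hc/λ₁ = 4.1122 eV
KE₁ = E₁ - φ = 4.1122 - 2.83 = 1.2822 eV

For λ₂ = 350.7 nm:
E₂ = hc/λ₂ = 3.5353 eV
KE₂ = E₂ - φ = 3.5353 - 2.83 = 0.7053 eV

Ratio: KE₁/KE₂ = 1.2822/0.7053 = 1.8179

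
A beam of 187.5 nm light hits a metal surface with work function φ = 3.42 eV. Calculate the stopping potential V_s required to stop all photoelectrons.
3.1925 V

The stopping potential V_s satisfies: eV_s = KE_max

First, find KE_max using Einstein's equation:
E_photon = hc/λ = 6.6125 eV
KE_max = E_photon - φ = 6.6125 - 3.42 = 3.1925 eV

Since eV_s = KE_max:
V_s = KE_max/e = 3.1925 V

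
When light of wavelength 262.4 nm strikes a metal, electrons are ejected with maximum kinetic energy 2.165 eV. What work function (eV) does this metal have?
2.56 eV

From Einstein's photoelectric equation: KE_max = hf - φ = hc/λ - φ

Rearranging for φ:
φ = hc/λ - KE_max

Calculate photon energy:
E_photon = hc/λ = 4.7250 eV

Therefore:
φ = 4.7250 - 2.165 = 2.56 eV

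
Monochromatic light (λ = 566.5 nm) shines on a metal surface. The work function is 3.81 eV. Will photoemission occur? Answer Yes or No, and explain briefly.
No

For photoemission, the photon energy must exceed the work function.

Photon energy: E = hc/λ = 2.1886 eV
Work function: φ = 3.81 eV

Since E_photon (2.1886 eV) < φ (3.81 eV), photoemission will NOT occur.
The threshold wavelength is λ₀ = hc/φ = 325.4 nm.
Since 566.5 nm > 325.4 nm, the photons lack sufficient energy.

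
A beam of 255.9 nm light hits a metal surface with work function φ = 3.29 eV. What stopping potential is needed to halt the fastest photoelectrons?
1.5550 V

The stopping potential V_s satisfies: eV_s = KE_max

First, find KE_max using Einstein's equation:
E_photon = hc/λ = 4.8450 eV
KE_max = E_photon - φ = 4.8450 - 3.29 = 1.5550 eV

Since eV_s = KE_max:
V_s = KE_max/e = 1.5550 V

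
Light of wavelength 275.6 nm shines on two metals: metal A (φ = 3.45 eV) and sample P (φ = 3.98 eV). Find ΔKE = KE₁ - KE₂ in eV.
0.5300 eV

Using KE_max = hc/λ - φ for each metal:

Photon energy: E = hc/λ = 4.4987 eV

For metal A (φ₁ = 3.45 eV):
KE₁ = E - φ₁ = 4.4987 - 3.45 = 1.0487 eV

For sample P (φ₂ = 3.98 eV):
KE₂ = E - φ₂ = 4.4987 - 3.98 = 0.5187 eV

Difference:
ΔKE = KE₁ - KE₂ = 1.0487 - 0.5187 = 0.5300 eV

Note: The difference equals the difference in work functions: 3.98 - 3.45 = 0.53 eV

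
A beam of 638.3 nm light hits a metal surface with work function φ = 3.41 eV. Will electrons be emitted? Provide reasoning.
No

For photoemission, the photon energy must exceed the work function.

Photon energy: E = hc/λ = 1.9424 eV
Work function: φ = 3.41 eV

Since E_photon (1.9424 eV) < φ (3.41 eV), photoemission will NOT occur.
The threshold wavelength is λ₀ = hc/φ = 363.6 nm.
Since 638.3 nm > 363.6 nm, the photons lack sufficient energy.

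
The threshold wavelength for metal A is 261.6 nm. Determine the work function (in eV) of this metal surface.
4.74 eV

At the threshold wavelength, photon energy equals work function:
φ = hc/λ₀

Calculating:
φ = (6.626×10⁻³⁴ J·s)(3×10⁸ m/s) / (261.6×10⁻⁹ m)
φ = 4.74 eV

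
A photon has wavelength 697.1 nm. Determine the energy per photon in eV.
1.7786 eV

Using E = hf = hc/λ:

E = hc/λ = (6.626×10⁻³⁴ J·s)(3×10⁸ m/s) / (697.1×10⁻⁹ m)
E = 1.7786 eV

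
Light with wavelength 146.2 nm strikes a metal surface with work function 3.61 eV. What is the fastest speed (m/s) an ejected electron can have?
1.3089e+06 m/s

First, find the maximum kinetic energy:
E_photon = hc/λ = 8.4805 eV
KE_max = E_photon - φ = 8.4805 - 3.61 = 4.8705 eV

Convert to Joules: KE_max = 4.8705 × 1.602×10⁻¹⁹ J = 7.8033e-19 J

Then use KE = ½mv² to find velocity:
v = √(2·KE/m) = √(2 × 7.8033e-19 J / 9.109e-31 kg)
v = 1.3089e+06 m/s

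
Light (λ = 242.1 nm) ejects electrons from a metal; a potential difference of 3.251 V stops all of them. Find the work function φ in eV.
1.87 eV

The stopping potential gives the maximum kinetic energy: KE_max = eV_s = 3.251 eV

From Einstein's photoelectric equation: KE_max = hc/λ - φ
Rearranging: φ = hc/λ - KE_max

Calculate photon energy:
E_photon = hc/λ = (6.626×10⁻³⁴ J·s)(3×10⁸ m/s) / (242.1×10⁻⁹ m) = 5.1212 eV

Therefore:
φ = 5.1212 - 3.251 = 1.87 eV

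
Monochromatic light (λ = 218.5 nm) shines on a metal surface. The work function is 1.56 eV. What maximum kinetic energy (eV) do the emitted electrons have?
4.1143 eV

Using Einstein's photoelectric equation: KE_max = hf - φ = hc/λ - φ

First, calculate the photon energy:
E_photon = hc/λ = (6.626×10⁻³⁴ J·s)(3×10⁸ m/s) / (218.5×10⁻⁹ m)
E_photon = 5.6743 eV

Then, the maximum kinetic energy:
KE_max = E_photon - φ = 5.6743 eV - 1.56 eV = 4.1143 eV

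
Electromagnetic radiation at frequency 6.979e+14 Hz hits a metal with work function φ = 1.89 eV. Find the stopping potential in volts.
0.9963 V

The stopping potential V_s satisfies: eV_s = KE_max

First, find KE_max using Einstein's equation:
E_photon = hf = (6.626×10⁻³⁴ J·s)(6.979e+14 Hz) = 2.8863 eV
KE_max = E_photon - φ = 2.8863 - 1.89 = 0.9963 eV

Since eV_s = KE_max:
V_s = KE_max/e = 0.9963 V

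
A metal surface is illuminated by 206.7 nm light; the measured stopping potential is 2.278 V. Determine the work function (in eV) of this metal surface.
3.72 eV

The stopping potential gives the maximum kinetic energy: KE_max = eV_s = 2.278 eV

From Einstein's photoelectric equation: KE_max = hc/λ - φ
Rearranging: φ = hc/λ - KE_max

Calculate photon energy:
E_photon = hc/λ = (6.626×10⁻³⁴ J·s)(3×10⁸ m/s) / (206.7×10⁻⁹ m) = 5.9983 eV

Therefore:
φ = 5.9983 - 2.278 = 3.72 eV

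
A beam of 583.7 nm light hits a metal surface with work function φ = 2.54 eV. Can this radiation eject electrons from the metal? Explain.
No

For photoemission, the photon energy must exceed the work function.

Photon energy: E = hc/λ = 2.1241 eV
Work function: φ = 2.54 eV

Since E_photon (2.1241 eV) < φ (2.54 eV), photoemission will NOT occur.
The threshold wavelength is λ₀ = hc/φ = 488.1 nm.
Since 583.7 nm > 488.1 nm, the photons lack sufficient energy.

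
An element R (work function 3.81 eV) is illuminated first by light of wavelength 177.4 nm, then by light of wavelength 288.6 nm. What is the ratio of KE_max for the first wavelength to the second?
6.5403

Using Einstein's equation: KE_max = hc/λ - φ

For λ₁ = 177.4 nm:
E₁ = hc/λ₁ = 6.9890 eV
KE₁ = E₁ - φ = 6.9890 - 3.81 = 3.1790 eV

For λ₂ = 288.6 nm:
E₂ = hc/λ₂ = 4.2961 eV
KE₂ = E₂ - φ = 4.2961 - 3.81 = 0.4861 eV

Ratio: KE₁/KE₂ = 3.1790/0.4861 = 6.5403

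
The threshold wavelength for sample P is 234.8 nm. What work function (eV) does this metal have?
5.28 eV

At the threshold wavelength, photon energy equals work function:
φ = hc/λ₀

Calculating:
φ = (6.626×10⁻³⁴ J·s)(3×10⁸ m/s) / (234.8×10⁻⁹ m)
φ = 5.28 eV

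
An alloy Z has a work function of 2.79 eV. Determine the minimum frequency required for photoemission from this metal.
6.7462e+14 Hz

The threshold frequency is when the photon energy equals the work function:
hf₀ = φ

Solving for f₀:
f₀ = φ/h = (2.79 eV × 1.602×10⁻¹⁹ J/eV) / (6.626×10⁻³⁴ J·s)
f₀ = 6.7462e+14 Hz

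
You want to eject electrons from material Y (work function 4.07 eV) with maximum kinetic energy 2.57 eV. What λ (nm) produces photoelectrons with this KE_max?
186.72 nm

From Einstein's equation: KE_max = hc/λ - φ

Rearranging for λ:
hc/λ = KE_max + φ
λ = hc/(KE_max + φ)

Required photon energy:
E_photon = KE_max + φ = 2.57 + 4.07 = 6.64 eV

Required wavelength:
λ = hc/E_photon = (6.626×10⁻³⁴)(3×10⁸) / (6.64 × 1.602×10⁻¹⁹)
λ = 186.72 nm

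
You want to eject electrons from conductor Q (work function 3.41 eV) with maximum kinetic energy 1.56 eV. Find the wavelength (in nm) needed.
249.47 nm

From Einstein's equation: KE_max = hc/λ - φ

Rearranging for λ:
hc/λ = KE_max + φ
λ = hc/(KE_max + φ)

Required photon energy:
E_photon = KE_max + φ = 1.56 + 3.41 = 4.97 eV

Required wavelength:
λ = hc/E_photon = (6.626×10⁻³⁴)(3×10⁸) / (4.97 × 1.602×10⁻¹⁹)
λ = 249.47 nm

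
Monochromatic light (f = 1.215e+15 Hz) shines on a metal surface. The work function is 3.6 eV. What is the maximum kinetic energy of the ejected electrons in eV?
1.4248 eV

Using Einstein's photoelectric equation: KE_max = hf - φ

First, calculate the photon energy:
E_photon = hf = (6.626×10⁻³⁴ J·s)(1.215e+15 Hz)
E_photon = 5.0248 eV

Then, the maximum kinetic energy:
KE_max = E_photon - φ = 5.0248 eV - 3.6 eV = 1.4248 eV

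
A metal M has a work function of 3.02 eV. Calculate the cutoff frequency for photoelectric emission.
7.3023e+14 Hz

The threshold frequency is when the photon energy equals the work function:
hf₀ = φ

Solving for f₀:
f₀ = φ/h = (3.02 eV × 1.602×10⁻¹⁹ J/eV) / (6.626×10⁻³⁴ J·s)
f₀ = 7.3023e+14 Hz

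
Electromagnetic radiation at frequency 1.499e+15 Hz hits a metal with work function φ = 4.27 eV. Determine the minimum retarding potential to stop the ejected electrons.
1.9294 V

The stopping potential V_s satisfies: eV_s = KE_max

First, find KE_max using Einstein's equation:
E_photon = hf = (6.626×10⁻³⁴ J·s)(1.499e+15 Hz) = 6.1994 eV
KE_max = E_photon - φ = 6.1994 - 4.27 = 1.9294 eV

Since eV_s = KE_max:
V_s = KE_max/e = 1.9294 V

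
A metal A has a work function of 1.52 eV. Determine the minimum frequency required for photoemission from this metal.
3.6753e+14 Hz

The threshold frequency is when the photon energy equals the work function:
hf₀ = φ

Solving for f₀:
f₀ = φ/h = (1.52 eV × 1.602×10⁻¹⁹ J/eV) / (6.626×10⁻³⁴ J·s)
f₀ = 3.6753e+14 Hz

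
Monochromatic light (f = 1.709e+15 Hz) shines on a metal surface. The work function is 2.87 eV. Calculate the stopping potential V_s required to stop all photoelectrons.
4.1979 V

The stopping potential V_s satisfies: eV_s = KE_max

First, find KE_max using Einstein's equation:
E_photon = hf = (6.626×10⁻³⁴ J·s)(1.709e+15 Hz) = 7.0679 eV
KE_max = E_photon - φ = 7.0679 - 2.87 = 4.1979 eV

Since eV_s = KE_max:
V_s = KE_max/e = 4.1979 V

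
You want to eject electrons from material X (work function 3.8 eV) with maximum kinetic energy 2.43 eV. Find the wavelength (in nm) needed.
199.01 nm

From Einstein's equation: KE_max = hc/λ - φ

Rearranging for λ:
hc/λ = KE_max + φ
λ = hc/(KE_max + φ)

Required photon energy:
E_photon = KE_max + φ = 2.43 + 3.8 = 6.23 eV

Required wavelength:
λ = hc/E_photon = (6.626×10⁻³⁴)(3×10⁸) / (6.23 × 1.602×10⁻¹⁹)
λ = 199.01 nm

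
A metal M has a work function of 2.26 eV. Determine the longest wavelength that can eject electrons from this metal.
548.60 nm

The threshold wavelength is when the photon energy equals the work function:
hc/λ₀ = φ

Solving for λ₀:
λ₀ = hc/φ = (6.626×10⁻³⁴ J·s)(3×10⁸ m/s) / (2.26 eV × 1.602×10⁻¹⁹ J/eV)
λ₀ = 548.60 nm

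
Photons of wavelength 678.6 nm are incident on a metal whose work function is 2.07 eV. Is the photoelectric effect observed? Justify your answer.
No

For photoemission, the photon energy must exceed the work function.

Photon energy: E = hc/λ = 1.8271 eV
Work function: φ = 2.07 eV

Since E_photon (1.8271 eV) < φ (2.07 eV), photoemission will NOT occur.
The threshold wavelength is λ₀ = hc/φ = 599.0 nm.
Since 678.6 nm > 599.0 nm, the photons lack sufficient energy.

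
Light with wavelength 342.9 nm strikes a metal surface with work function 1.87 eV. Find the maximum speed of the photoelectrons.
7.8364e+05 m/s

First, find the maximum kinetic energy:
E_photon = hc/λ = 3.6158 eV
KE_max = E_photon - φ = 3.6158 - 1.87 = 1.7458 eV

Convert to Joules: KE_max = 1.7458 × 1.602×10⁻¹⁹ J = 2.7970e-19 J

Then use KE = ½mv² to find velocity:
v = √(2·KE/m) = √(2 × 2.7970e-19 J / 9.109e-31 kg)
v = 7.8364e+05 m/s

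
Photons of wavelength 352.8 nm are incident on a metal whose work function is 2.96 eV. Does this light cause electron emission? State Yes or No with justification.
Yes

For photoemission, the photon energy must exceed the work function.

Photon energy: E = hc/λ = 3.5143 eV
Work function: φ = 2.96 eV

Since E_photon (3.5143 eV) > φ (2.96 eV), photoemission WILL occur.
The threshold wavelength is λ₀ = hc/φ = 418.9 nm.
Since 352.8 nm < 418.9 nm, the light has sufficient energy.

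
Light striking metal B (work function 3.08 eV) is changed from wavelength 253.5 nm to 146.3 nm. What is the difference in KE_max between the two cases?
3.5838 eV

Using Einstein's equation: KE_max = hc/λ - φ

For λ₁ = 253.5 nm:
KE₁ = hc/λ₁ - φ = 4.8909 - 3.08 = 1.8109 eV

For λ₂ = 146.3 nm:
KE₂ = hc/λ₂ - φ = 8.4747 - 3.08 = 5.3947 eV

Change in KE:
ΔKE = KE₂ - KE₁ = 5.3947 - 1.8109 = 3.5838 eV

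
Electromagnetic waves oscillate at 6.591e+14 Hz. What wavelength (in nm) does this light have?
454.85 nm

Using the wave equation: c = fλ

Solving for wavelength:
λ = c/f = (3×10⁸ m/s) / (6.591e+14 Hz)
λ = 454.85 nm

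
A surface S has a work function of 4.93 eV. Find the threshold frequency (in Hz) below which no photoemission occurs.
1.1921e+15 Hz

The threshold frequency is when the photon energy equals the work function:
hf₀ = φ

Solving for f₀:
f₀ = φ/h = (4.93 eV × 1.602×10⁻¹⁹ J/eV) / (6.626×10⁻³⁴ J·s)
f₀ = 1.1921e+15 Hz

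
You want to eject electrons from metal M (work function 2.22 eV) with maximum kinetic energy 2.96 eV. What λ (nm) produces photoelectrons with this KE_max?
239.35 nm

From Einstein's equation: KE_max = hc/λ - φ

Rearranging for λ:
hc/λ = KE_max + φ
λ = hc/(KE_max + φ)

Required photon energy:
E_photon = KE_max + φ = 2.96 + 2.22 = 5.18 eV

Required wavelength:
λ = hc/E_photon = (6.626×10⁻³⁴)(3×10⁸) / (5.18 × 1.602×10⁻¹⁹)
λ = 239.35 nm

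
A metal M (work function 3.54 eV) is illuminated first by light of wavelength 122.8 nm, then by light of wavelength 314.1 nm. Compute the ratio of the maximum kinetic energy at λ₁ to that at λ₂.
16.0979

Using Einstein's equation: KE_max = hc/λ - φ

For λ₁ = 122.8 nm:
E₁ = hc/λ₁ = 10.0964 eV
KE₁ = E₁ - φ = 10.0964 - 3.54 = 6.5564 eV

For λ₂ = 314.1 nm:
E₂ = hc/λ₂ = 3.9473 eV
KE₂ = E₂ - φ = 3.9473 - 3.54 = 0.4073 eV

Ratio: KE₁/KE₂ = 6.5564/0.4073 = 16.0979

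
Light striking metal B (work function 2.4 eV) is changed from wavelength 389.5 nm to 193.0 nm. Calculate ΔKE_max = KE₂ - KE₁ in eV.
3.2409 eV

Using Einstein's equation: KE_max = hc/λ - φ

For λ₁ = 389.5 nm:
KE₁ = hc/λ₁ - φ = 3.1832 - 2.4 = 0.7832 eV

For λ₂ = 193.0 nm:
KE₂ = hc/λ₂ - φ = 6.4241 - 2.4 = 4.0241 eV

Change in KE:
ΔKE = KE₂ - KE₁ = 4.0241 - 0.7832 = 3.2409 eV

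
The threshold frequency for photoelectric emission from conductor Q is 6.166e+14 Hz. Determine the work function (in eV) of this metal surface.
2.55 eV

At the threshold frequency, photon energy equals work function:
φ = hf₀

Calculating:
φ = (6.626×10⁻³⁴ J·s)(6.166e+14 Hz)
φ = 2.55 eV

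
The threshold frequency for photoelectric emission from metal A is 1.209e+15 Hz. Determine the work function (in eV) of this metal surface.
5.00 eV

At the threshold frequency, photon energy equals work function:
φ = hf₀

Calculating:
φ = (6.626×10⁻³⁴ J·s)(1.209e+15 Hz)
φ = 5.00 eV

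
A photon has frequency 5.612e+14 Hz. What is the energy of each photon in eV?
2.3209 eV

Using E = hf:

E = hf = (6.626×10⁻³⁴ J·s)(5.612e+14 Hz)
E = 2.3209 eV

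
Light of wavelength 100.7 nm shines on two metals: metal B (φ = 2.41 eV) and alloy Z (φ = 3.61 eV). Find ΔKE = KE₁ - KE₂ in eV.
1.2000 eV

Using KE_max = hc/λ - φ for each metal:

Photon energy: E = hc/λ = 12.3122 eV

For metal B (φ₁ = 2.41 eV):
KE₁ = E - φ₁ = 12.3122 - 2.41 = 9.9022 eV

For alloy Z (φ₂ = 3.61 eV):
KE₂ = E - φ₂ = 12.3122 - 3.61 = 8.7022 eV

Difference:
ΔKE = KE₁ - KE₂ = 9.9022 - 8.7022 = 1.2000 eV

Note: The difference equals the difference in work functions: 3.61 - 2.41 = 1.20 eV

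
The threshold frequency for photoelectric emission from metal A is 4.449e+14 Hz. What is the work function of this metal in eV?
1.84 eV

At the threshold frequency, photon energy equals work function:
φ = hf₀

Calculating:
φ = (6.626×10⁻³⁴ J·s)(4.449e+14 Hz)
φ = 1.84 eV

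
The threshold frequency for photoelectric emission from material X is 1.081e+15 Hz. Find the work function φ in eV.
4.47 eV

At the threshold frequency, photon energy equals work function:
φ = hf₀

Calculating:
φ = (6.626×10⁻³⁴ J·s)(1.081e+15 Hz)
φ = 4.47 eV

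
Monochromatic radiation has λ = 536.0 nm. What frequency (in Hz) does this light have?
5.5931e+14 Hz

Using the wave equation: c = fλ

Solving for frequency:
f = c/λ = (3×10⁸ m/s) / (536.0×10⁻⁹ m)
f = 5.5931e+14 Hz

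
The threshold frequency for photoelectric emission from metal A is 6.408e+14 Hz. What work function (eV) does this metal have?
2.65 eV

At the threshold frequency, photon energy equals work function:
φ = hf₀

Calculating:
φ = (6.626×10⁻³⁴ J·s)(6.408e+14 Hz)
φ = 2.65 eV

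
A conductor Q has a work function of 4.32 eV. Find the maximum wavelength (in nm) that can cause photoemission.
287.00 nm

The threshold wavelength is when the photon energy equals the work function:
hc/λ₀ = φ

Solving for λ₀:
λ₀ = hc/φ = (6.626×10⁻³⁴ J·s)(3×10⁸ m/s) / (4.32 eV × 1.602×10⁻¹⁹ J/eV)
λ₀ = 287.00 nm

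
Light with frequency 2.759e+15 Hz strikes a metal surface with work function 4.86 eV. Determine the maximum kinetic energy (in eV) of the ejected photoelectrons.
6.5503 eV

Using Einstein's photoelectric equation: KE_max = hf - φ

First, calculate the photon energy:
E_photon = hf = (6.626×10⁻³⁴ J·s)(2.759e+15 Hz)
E_photon = 11.4103 eV

Then, the maximum kinetic energy:
KE_max = E_photon - φ = 11.4103 eV - 4.86 eV = 6.5503 eV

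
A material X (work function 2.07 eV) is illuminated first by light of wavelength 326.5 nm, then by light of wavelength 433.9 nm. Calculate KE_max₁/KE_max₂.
2.1937

Using Einstein's equation: KE_max = hc/λ - φ

For λ₁ = 326.5 nm:
E₁ = hc/λ₁ = 3.7974 eV
KE₁ = E₁ - φ = 3.7974 - 2.07 = 1.7274 eV

For λ₂ = 433.9 nm:
E₂ = hc/λ₂ = 2.8574 eV
KE₂ = E₂ - φ = 2.8574 - 2.07 = 0.7874 eV

Ratio: KE₁/KE₂ = 1.7274/0.7874 = 2.1937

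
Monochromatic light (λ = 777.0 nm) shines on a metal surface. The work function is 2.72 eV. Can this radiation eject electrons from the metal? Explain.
No

For photoemission, the photon energy must exceed the work function.

Photon energy: E = hc/λ = 1.5957 eV
Work function: φ = 2.72 eV

Since E_photon (1.5957 eV) < φ (2.72 eV), photoemission will NOT occur.
The threshold wavelength is λ₀ = hc/φ = 455.8 nm.
Since 777.0 nm > 455.8 nm, the photons lack sufficient energy.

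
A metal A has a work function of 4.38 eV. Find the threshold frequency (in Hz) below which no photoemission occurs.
1.0591e+15 Hz

The threshold frequency is when the photon energy equals the work function:
hf₀ = φ

Solving for f₀:
f₀ = φ/h = (4.38 eV × 1.602×10⁻¹⁹ J/eV) / (6.626×10⁻³⁴ J·s)
f₀ = 1.0591e+15 Hz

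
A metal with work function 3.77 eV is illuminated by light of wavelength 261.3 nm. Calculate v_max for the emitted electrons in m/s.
5.8561e+05 m/s

First, find the maximum kinetic energy:
E_photon = hc/λ = 4.7449 eV
KE_max = E_photon - φ = 4.7449 - 3.77 = 0.9749 eV

Convert to Joules: KE_max = 0.9749 × 1.602×10⁻¹⁹ J = 1.5620e-19 J

Then use KE = ½mv² to find velocity:
v = √(2·KE/m) = √(2 × 1.5620e-19 J / 9.109e-31 kg)
v = 5.8561e+05 m/s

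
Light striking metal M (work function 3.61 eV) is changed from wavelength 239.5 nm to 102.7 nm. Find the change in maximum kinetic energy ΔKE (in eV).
6.8957 eV

Using Einstein's equation: KE_max = hc/λ - φ

For λ₁ = 239.5 nm:
KE₁ = hc/λ₁ - φ = 5.1768 - 3.61 = 1.5668 eV

For λ₂ = 102.7 nm:
KE₂ = hc/λ₂ - φ = 12.0725 - 3.61 = 8.4625 eV

Change in KE:
ΔKE = KE₂ - KE₁ = 8.4625 - 1.5668 = 6.8957 eV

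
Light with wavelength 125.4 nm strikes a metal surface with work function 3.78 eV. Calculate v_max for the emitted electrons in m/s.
1.4657e+06 m/s

First, find the maximum kinetic energy:
E_photon = hc/λ = 9.8871 eV
KE_max = E_photon - φ = 9.8871 - 3.78 = 6.1071 eV

Convert to Joules: KE_max = 6.1071 × 1.602×10⁻¹⁹ J = 9.7846e-19 J

Then use KE = ½mv² to find velocity:
v = √(2·KE/m) = √(2 × 9.7846e-19 J / 9.109e-31 kg)
v = 1.4657e+06 m/s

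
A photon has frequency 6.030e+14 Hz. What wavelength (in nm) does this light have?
497.17 nm

Using the wave equation: c = fλ

Solving for wavelength:
λ = c/f = (3×10⁸ m/s) / (6.030e+14 Hz)
λ = 497.17 nm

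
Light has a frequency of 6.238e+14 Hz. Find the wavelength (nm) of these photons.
480.59 nm

Using the wave equation: c = fλ

Solving for wavelength:
λ = c/f = (3×10⁸ m/s) / (6.238e+14 Hz)
λ = 480.59 nm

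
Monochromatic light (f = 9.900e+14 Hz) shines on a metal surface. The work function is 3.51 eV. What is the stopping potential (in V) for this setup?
0.5843 V

The stopping potential V_s satisfies: eV_s = KE_max

First, find KE_max using Einstein's equation:
E_photon = hf = (6.626×10⁻³⁴ J·s)(9.900e+14 Hz) = 4.0943 eV
KE_max = E_photon - φ = 4.0943 - 3.51 = 0.5843 eV

Since eV_s = KE_max:
V_s = KE_max/e = 0.5843 V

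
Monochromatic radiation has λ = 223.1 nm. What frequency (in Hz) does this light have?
1.3438e+15 Hz

Using the wave equation: c = fλ

Solving for frequency:
f = c/λ = (3×10⁸ m/s) / (223.1×10⁻⁹ m)
f = 1.3438e+15 Hz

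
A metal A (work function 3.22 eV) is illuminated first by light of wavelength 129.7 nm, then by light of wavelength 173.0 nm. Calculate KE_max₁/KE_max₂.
1.6062

Using Einstein's equation: KE_max = hc/λ - φ

For λ₁ = 129.7 nm:
E₁ = hc/λ₁ = 9.5593 eV
KE₁ = E₁ - φ = 9.5593 - 3.22 = 6.3393 eV

For λ₂ = 173.0 nm:
E₂ = hc/λ₂ = 7.1667 eV
KE₂ = E₂ - φ = 7.1667 - 3.22 = 3.9467 eV

Ratio: KE₁/KE₂ = 6.3393/3.9467 = 1.6062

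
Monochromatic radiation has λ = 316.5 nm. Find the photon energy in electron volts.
3.9174 eV

Using E = hf = hc/λ:

E = hc/λ = (6.626×10⁻³⁴ J·s)(3×10⁸ m/s) / (316.5×10⁻⁹ m)
E = 3.9174 eV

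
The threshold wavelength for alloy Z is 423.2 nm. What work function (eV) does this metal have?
2.93 eV

At the threshold wavelength, photon energy equals work function:
φ = hc/λ₀

Calculating:
φ = (6.626×10⁻³⁴ J·s)(3×10⁸ m/s) / (423.2×10⁻⁹ m)
φ = 2.93 eV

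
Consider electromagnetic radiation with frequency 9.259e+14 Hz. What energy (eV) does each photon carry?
3.8292 eV

Using E = hf:

E = hf = (6.626×10⁻³⁴ J·s)(9.259e+14 Hz)
E = 3.8292 eV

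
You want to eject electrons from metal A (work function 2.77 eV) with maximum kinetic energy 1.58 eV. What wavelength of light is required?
285.02 nm

From Einstein's equation: KE_max = hc/λ - φ

Rearranging for λ:
hc/λ = KE_max + φ
λ = hc/(KE_max + φ)

Required photon energy:
E_photon = KE_max + φ = 1.58 + 2.77 = 4.35 eV

Required wavelength:
λ = hc/E_photon = (6.626×10⁻³⁴)(3×10⁸) / (4.35 × 1.602×10⁻¹⁹)
λ = 285.02 nm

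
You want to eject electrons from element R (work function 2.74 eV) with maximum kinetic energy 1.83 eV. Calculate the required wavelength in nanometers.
271.30 nm

From Einstein's equation: KE_max = hc/λ - φ

Rearranging for λ:
hc/λ = KE_max + φ
λ = hc/(KE_max + φ)

Required photon energy:
E_photon = KE_max + φ = 1.83 + 2.74 = 4.57 eV

Required wavelength:
λ = hc/E_photon = (6.626×10⁻³⁴)(3×10⁸) / (4.57 × 1.602×10⁻¹⁹)
λ = 271.30 nm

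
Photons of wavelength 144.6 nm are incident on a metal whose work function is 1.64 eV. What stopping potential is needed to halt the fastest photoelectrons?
6.9343 V

The stopping potential V_s satisfies: eV_s = KE_max

First, find KE_max using Einstein's equation:
E_photon = hc/λ = 8.5743 eV
KE_max = E_photon - φ = 8.5743 - 1.64 = 6.9343 eV

Since eV_s = KE_max:
V_s = KE_max/e = 6.9343 V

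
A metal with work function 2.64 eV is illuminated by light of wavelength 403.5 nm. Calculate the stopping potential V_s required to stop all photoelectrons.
0.4327 V

The stopping potential V_s satisfies: eV_s = KE_max

First, find KE_max using Einstein's equation:
E_photon = hc/λ = 3.0727 eV
KE_max = E_photon - φ = 3.0727 - 2.64 = 0.4327 eV

Since eV_s = KE_max:
V_s = KE_max/e = 0.4327 V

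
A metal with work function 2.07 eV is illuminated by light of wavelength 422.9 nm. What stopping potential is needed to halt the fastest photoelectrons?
0.8618 V

The stopping potential V_s satisfies: eV_s = KE_max

First, find KE_max using Einstein's equation:
E_photon = hc/λ = 2.9318 eV
KE_max = E_photon - φ = 2.9318 - 2.07 = 0.8618 eV

Since eV_s = KE_max:
V_s = KE_max/e = 0.8618 V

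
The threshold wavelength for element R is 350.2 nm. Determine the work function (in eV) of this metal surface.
3.54 eV

At the threshold wavelength, photon energy equals work function:
φ = hc/λ₀

Calculating:
φ = (6.626×10⁻³⁴ J·s)(3×10⁸ m/s) / (350.2×10⁻⁹ m)
φ = 3.54 eV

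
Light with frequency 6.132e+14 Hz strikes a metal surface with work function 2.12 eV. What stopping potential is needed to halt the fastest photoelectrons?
0.4160 V

The stopping potential V_s satisfies: eV_s = KE_max

First, find KE_max using Einstein's equation:
E_photon = hf = (6.626×10⁻³⁴ J·s)(6.132e+14 Hz) = 2.5360 eV
KE_max = E_photon - φ = 2.5360 - 2.12 = 0.4160 eV

Since eV_s = KE_max:
V_s = KE_max/e = 0.4160 V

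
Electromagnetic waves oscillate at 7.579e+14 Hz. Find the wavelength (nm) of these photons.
395.56 nm

Using the wave equation: c = fλ

Solving for wavelength:
λ = c/f = (3×10⁸ m/s) / (7.579e+14 Hz)
λ = 395.56 nm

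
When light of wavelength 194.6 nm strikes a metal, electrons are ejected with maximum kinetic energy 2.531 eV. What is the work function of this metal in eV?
3.84 eV

From Einstein's photoelectric equation: KE_max = hf - φ = hc/λ - φ

Rearranging for φ:
φ = hc/λ - KE_max

Calculate photon energy:
E_photon = hc/λ = 6.3712 eV

Therefore:
φ = 6.3712 - 2.531 = 3.84 eV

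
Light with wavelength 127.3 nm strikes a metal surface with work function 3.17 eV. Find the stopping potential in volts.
6.5695 V

The stopping potential V_s satisfies: eV_s = KE_max

First, find KE_max using Einstein's equation:
E_photon = hc/λ = 9.7395 eV
KE_max = E_photon - φ = 9.7395 - 3.17 = 6.5695 eV

Since eV_s = KE_max:
V_s = KE_max/e = 6.5695 V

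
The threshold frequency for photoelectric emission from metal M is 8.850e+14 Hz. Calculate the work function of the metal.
3.66 eV

At the threshold frequency, photon energy equals work function:
φ = hf₀

Calculating:
φ = (6.626×10⁻³⁴ J·s)(8.850e+14 Hz)
φ = 3.66 eV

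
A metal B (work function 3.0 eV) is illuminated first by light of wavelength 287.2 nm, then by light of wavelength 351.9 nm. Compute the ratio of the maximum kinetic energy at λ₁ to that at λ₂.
2.5168

Using Einstein's equation: KE_max = hc/λ - φ

For λ₁ = 287.2 nm:
E₁ = hc/λ₁ = 4.3170 eV
KE₁ = E₁ - φ = 4.3170 - 3.0 = 1.3170 eV

For λ₂ = 351.9 nm:
E₂ = hc/λ₂ = 3.5233 eV
KE₂ = E₂ - φ = 3.5233 - 3.0 = 0.5233 eV

Ratio: KE₁/KE₂ = 1.3170/0.5233 = 2.5168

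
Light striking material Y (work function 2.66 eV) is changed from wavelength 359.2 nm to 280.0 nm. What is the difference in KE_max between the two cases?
0.9763 eV

Using Einstein's equation: KE_max = hc/λ - φ

For λ₁ = 359.2 nm:
KE₁ = hc/λ₁ - φ = 3.4517 - 2.66 = 0.7917 eV

For λ₂ = 280.0 nm:
KE₂ = hc/λ₂ - φ = 4.4280 - 2.66 = 1.7680 eV

Change in KE:
ΔKE = KE₂ - KE₁ = 1.7680 - 0.7917 = 0.9763 eV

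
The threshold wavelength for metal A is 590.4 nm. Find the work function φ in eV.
2.10 eV

At the threshold wavelength, photon energy equals work function:
φ = hc/λ₀

Calculating:
φ = (6.626×10⁻³⁴ J·s)(3×10⁸ m/s) / (590.4×10⁻⁹ m)
φ = 2.10 eV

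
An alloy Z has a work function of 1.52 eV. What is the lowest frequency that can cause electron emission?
3.6753e+14 Hz

The threshold frequency is when the photon energy equals the work function:
hf₀ = φ

Solving for f₀:
f₀ = φ/h = (1.52 eV × 1.602×10⁻¹⁹ J/eV) / (6.626×10⁻³⁴ J·s)
f₀ = 3.6753e+14 Hz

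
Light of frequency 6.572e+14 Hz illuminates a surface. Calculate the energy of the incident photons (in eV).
2.7180 eV

Using E = hf:

E = hf = (6.626×10⁻³⁴ J·s)(6.572e+14 Hz)
E = 2.7180 eV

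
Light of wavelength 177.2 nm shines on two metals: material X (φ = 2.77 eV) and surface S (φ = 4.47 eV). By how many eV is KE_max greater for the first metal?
1.7000 eV

Using KE_max = hc/λ - φ for each metal:

Photon energy: E = hc/λ = 6.9969 eV

For material X (φ₁ = 2.77 eV):
KE₁ = E - φ₁ = 6.9969 - 2.77 = 4.2269 eV

For surface S (φ₂ = 4.47 eV):
KE₂ = E - φ₂ = 6.9969 - 4.47 = 2.5269 eV

Difference:
ΔKE = KE₁ - KE₂ = 4.2269 - 2.5269 = 1.7000 eV

Note: The difference equals the difference in work functions: 4.47 - 2.77 = 1.70 eV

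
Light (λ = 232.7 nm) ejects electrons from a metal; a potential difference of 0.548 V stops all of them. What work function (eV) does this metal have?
4.78 eV

The stopping potential gives the maximum kinetic energy: KE_max = eV_s = 0.548 eV

From Einstein's photoelectric equation: KE_max = hc/λ - φ
Rearranging: φ = hc/λ - KE_max

Calculate photon energy:
E_photon = hc/λ = (6.626×10⁻³⁴ J·s)(3×10⁸ m/s) / (232.7×10⁻⁹ m) = 5.3281 eV

Therefore:
φ = 5.3281 - 0.548 = 4.78 eV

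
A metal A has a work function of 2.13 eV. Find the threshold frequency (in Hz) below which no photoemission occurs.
5.1503e+14 Hz

The threshold frequency is when the photon energy equals the work function:
hf₀ = φ

Solving for f₀:
f₀ = φ/h = (2.13 eV × 1.602×10⁻¹⁹ J/eV) / (6.626×10⁻³⁴ J·s)
f₀ = 5.1503e+14 Hz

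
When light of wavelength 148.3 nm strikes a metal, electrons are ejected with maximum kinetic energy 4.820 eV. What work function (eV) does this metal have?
3.54 eV

From Einstein's photoelectric equation: KE_max = hf - φ = hc/λ - φ

Rearranging for φ:
φ = hc/λ - KE_max

Calculate photon energy:
E_photon = hc/λ = 8.3604 eV

Therefore:
φ = 8.3604 - 4.820 = 3.54 eV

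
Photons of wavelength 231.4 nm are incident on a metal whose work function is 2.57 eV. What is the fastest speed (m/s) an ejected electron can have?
9.9031e+05 m/s

First, find the maximum kinetic energy:
E_photon = hc/λ = 5.3580 eV
KE_max = E_photon - φ = 5.3580 - 2.57 = 2.7880 eV

Convert to Joules: KE_max = 2.7880 × 1.602×10⁻¹⁹ J = 4.4669e-19 J

Then use KE = ½mv² to find velocity:
v = √(2·KE/m) = √(2 × 4.4669e-19 J / 9.109e-31 kg)
v = 9.9031e+05 m/s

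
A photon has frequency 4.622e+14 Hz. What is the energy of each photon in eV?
1.9115 eV

Using E = hf:

E = hf = (6.626×10⁻³⁴ J·s)(4.622e+14 Hz)
E = 1.9115 eV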